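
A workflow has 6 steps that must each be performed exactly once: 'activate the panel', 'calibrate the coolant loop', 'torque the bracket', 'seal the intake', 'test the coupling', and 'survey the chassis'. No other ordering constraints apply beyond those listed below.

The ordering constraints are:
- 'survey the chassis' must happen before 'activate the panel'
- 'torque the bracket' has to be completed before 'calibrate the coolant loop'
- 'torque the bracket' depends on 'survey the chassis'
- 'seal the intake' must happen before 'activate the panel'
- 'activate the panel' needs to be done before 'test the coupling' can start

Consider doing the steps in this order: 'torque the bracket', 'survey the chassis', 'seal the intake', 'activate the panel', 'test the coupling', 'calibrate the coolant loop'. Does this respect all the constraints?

In the proposed order, 'torque the bracket' appears before 'survey the chassis'.
But one of the constraints requires 'survey the chassis' before 'torque the bracket', so this ordering violates it.

No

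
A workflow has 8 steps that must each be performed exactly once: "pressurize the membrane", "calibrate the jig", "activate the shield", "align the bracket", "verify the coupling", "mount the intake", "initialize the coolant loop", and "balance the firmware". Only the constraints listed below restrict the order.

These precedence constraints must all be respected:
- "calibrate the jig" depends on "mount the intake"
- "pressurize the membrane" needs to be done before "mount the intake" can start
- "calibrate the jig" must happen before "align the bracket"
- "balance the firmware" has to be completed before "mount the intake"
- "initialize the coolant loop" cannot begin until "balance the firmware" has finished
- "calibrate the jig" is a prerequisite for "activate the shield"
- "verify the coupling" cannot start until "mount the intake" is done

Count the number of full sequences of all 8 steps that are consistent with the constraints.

104

The steps with no prerequisites are "pressurize the membrane", "balance the firmware"; any of them can be placed first.
Counting all ways to extend the partial order to a total order gives 104.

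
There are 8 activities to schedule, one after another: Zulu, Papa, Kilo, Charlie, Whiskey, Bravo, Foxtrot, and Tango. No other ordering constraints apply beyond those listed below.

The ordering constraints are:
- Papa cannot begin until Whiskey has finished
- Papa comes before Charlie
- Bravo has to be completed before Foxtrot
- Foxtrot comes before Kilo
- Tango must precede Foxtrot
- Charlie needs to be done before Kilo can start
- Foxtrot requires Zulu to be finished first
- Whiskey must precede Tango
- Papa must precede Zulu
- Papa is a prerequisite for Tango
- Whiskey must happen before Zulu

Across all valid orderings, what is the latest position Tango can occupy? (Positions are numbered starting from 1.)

6

Following every chain forward from Tango, the activities that must come later are Kilo, Foxtrot — 2 of them.
So at least 2 activities follow Tango, putting Tango no later than position 6. That position is achievable by scheduling everything else first.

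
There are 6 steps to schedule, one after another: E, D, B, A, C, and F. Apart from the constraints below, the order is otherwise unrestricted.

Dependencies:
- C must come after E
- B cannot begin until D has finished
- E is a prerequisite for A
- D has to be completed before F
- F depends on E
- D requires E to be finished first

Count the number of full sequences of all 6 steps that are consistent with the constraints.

40

Only E has no prerequisites, so it must go first.
Enumerating by repeatedly choosing an available step (one whose prerequisites are all placed) gives 40 distinct complete orderings.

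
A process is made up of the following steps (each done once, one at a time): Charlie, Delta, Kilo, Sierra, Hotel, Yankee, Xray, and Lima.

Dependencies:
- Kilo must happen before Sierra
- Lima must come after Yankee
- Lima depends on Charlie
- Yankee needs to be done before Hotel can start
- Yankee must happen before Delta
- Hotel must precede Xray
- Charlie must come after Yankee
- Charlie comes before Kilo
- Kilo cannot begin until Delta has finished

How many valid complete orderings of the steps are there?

Yankee is the only step with nothing required before it, so every ordering starts there.
Counting all ways to extend the partial order to a total order gives 147.

147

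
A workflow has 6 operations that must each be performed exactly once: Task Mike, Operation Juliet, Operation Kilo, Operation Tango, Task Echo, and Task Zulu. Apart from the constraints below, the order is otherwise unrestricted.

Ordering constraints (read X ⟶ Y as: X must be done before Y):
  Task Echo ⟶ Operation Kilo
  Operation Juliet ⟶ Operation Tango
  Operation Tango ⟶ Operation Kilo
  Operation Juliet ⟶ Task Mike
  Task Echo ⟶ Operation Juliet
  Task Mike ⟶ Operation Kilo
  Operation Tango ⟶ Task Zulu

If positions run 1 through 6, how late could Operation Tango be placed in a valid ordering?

4

Following every chain forward from Operation Tango, the operations that must come later are Operation Kilo, Task Zulu — 2 of them.
So at least 2 operations follow Operation Tango, putting Operation Tango no later than position 4. That position is achievable by scheduling everything else first.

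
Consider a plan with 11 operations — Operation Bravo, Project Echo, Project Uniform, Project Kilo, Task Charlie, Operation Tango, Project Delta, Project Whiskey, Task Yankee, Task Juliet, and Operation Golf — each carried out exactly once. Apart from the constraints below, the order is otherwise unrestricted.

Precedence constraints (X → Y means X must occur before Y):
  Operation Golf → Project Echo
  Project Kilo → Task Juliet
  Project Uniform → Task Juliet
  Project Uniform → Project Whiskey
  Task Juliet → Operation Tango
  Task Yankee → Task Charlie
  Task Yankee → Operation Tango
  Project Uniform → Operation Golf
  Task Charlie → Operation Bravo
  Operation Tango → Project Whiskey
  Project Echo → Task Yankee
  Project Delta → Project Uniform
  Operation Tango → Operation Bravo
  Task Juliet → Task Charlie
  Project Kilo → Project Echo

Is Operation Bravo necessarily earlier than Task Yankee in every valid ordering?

There is a chain Task Yankee → Task Charlie → Operation Bravo, which puts Task Yankee before Operation Bravo.
So Operation Bravo never precedes Task Yankee.

No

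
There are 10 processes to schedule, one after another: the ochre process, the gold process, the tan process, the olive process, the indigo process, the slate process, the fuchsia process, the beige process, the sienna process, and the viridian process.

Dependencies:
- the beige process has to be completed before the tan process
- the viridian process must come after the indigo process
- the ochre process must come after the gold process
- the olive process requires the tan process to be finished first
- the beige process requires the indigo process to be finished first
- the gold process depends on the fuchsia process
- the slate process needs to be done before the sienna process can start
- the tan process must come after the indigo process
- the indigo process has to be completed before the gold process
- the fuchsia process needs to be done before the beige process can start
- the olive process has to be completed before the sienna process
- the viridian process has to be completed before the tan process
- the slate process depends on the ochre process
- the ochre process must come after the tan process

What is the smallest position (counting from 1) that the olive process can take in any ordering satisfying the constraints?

Every process that must precede the olive process has to come before it. Tracing all chains that end at the olive process, those processes are: the tan process, the indigo process, the fuchsia process, the beige process, the viridian process — 5 in total.
With 5 mandatory predecessors, the earliest the olive process can sit is position 5+1 = 6, and placing just those 5 first achieves it.

6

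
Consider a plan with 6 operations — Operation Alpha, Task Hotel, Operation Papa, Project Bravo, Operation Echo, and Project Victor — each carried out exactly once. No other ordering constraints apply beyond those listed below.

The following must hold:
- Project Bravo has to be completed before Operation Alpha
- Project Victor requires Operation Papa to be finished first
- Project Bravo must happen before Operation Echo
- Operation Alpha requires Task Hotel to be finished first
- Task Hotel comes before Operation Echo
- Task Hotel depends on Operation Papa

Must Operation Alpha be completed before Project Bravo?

No

The constraints actually force Project Bravo before Operation Alpha (via Project Bravo → Operation Alpha), not the other way around.
So Operation Alpha never precedes Project Bravo.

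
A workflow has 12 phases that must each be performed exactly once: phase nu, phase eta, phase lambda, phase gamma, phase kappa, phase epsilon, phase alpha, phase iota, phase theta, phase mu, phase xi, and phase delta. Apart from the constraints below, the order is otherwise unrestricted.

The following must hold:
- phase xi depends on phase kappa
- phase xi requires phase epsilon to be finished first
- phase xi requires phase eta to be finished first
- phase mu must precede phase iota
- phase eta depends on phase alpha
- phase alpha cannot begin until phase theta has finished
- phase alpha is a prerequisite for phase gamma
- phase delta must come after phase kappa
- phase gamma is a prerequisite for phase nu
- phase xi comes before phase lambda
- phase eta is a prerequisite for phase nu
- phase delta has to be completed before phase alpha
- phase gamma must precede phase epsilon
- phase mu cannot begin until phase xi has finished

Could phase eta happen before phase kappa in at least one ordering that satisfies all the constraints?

There is a dependency chain phase kappa → phase delta → phase alpha → phase eta, so phase eta always comes after phase kappa.
Hence phase eta can never be scheduled before phase kappa.

No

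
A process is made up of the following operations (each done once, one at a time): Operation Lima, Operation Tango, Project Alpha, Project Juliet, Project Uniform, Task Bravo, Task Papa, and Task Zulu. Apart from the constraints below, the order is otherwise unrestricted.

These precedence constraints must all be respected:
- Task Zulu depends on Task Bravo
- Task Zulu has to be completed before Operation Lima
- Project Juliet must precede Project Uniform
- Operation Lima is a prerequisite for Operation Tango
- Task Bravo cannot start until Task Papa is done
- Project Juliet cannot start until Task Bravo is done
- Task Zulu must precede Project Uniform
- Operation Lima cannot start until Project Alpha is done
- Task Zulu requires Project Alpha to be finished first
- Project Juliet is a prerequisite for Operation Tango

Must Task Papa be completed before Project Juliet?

Chaining the stated constraints: Task Papa → Task Bravo → Project Juliet.
Hence Task Papa necessarily comes before Project Juliet.

Yes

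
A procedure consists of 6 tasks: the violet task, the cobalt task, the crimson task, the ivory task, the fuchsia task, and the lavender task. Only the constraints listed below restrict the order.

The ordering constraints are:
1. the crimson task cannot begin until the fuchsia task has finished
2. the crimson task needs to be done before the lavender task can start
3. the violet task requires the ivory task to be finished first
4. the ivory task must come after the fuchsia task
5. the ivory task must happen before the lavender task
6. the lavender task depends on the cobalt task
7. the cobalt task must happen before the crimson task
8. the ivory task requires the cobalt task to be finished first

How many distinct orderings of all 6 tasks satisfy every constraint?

10

The tasks with no prerequisites are the cobalt task, the fuchsia task; any of them can be placed first.
Systematically extending each partial ordering one task at a time and counting, there are 10 complete orderings.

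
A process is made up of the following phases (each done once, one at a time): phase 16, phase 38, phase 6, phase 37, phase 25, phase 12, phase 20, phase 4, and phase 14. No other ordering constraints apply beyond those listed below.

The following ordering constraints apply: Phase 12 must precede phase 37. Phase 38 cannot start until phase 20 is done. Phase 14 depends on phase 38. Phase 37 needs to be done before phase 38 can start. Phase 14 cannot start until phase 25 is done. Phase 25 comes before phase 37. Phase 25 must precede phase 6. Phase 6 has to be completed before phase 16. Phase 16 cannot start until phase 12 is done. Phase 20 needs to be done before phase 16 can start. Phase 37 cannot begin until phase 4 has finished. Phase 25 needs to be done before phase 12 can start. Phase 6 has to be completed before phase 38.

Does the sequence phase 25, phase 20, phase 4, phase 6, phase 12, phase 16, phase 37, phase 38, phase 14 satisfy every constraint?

Yes

Checking each listed constraint against this order: for instance, phase 25 is in position 1 and phase 14 in position 9, so that constraint holds — and the remaining constraints check out the same way.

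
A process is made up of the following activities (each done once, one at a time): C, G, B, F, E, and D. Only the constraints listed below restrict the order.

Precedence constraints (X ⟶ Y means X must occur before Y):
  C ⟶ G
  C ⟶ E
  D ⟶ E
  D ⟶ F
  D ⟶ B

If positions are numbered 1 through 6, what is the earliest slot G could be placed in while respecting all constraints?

Working backwards through the constraints from G, its only required predecessor is C.
So at minimum 1 activity comes before G, putting G no earlier than position 2. That position is achievable by scheduling exactly that predecessor first.

2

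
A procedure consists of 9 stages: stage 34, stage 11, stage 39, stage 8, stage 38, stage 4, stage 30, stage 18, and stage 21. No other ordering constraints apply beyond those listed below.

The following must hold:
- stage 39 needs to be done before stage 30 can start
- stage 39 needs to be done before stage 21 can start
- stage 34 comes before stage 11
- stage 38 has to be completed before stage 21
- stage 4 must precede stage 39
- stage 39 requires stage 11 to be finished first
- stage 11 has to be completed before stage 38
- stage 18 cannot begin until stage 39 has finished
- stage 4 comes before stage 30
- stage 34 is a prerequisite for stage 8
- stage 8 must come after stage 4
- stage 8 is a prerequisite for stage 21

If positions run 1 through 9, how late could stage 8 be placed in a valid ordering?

8

The only stage forced after stage 8 (directly or by a chain) is stage 21.
With 1 mandatory successor out of 9 stages total, the latest slot for stage 8 is 9−1 = 8, and it's reachable by doing all non-successors before stage 8.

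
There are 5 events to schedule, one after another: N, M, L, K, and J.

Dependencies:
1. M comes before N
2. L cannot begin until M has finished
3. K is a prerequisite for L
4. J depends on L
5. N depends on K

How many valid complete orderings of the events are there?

The events with no prerequisites are M, K; any of them can be placed first.
Enumerating by repeatedly choosing an available event (one whose prerequisites are all placed) gives 6 distinct complete orderings.

6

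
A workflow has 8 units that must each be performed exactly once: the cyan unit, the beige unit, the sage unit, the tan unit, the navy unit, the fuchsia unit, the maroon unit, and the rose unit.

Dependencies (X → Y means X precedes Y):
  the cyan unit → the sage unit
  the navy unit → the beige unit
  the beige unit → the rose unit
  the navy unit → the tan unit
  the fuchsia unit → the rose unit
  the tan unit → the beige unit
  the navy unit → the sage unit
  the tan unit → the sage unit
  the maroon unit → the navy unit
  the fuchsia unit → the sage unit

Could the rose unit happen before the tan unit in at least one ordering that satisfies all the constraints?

No

There is a dependency chain the tan unit → the beige unit → the rose unit, so the rose unit always comes after the tan unit.
So no valid ordering can have the rose unit before the tan unit.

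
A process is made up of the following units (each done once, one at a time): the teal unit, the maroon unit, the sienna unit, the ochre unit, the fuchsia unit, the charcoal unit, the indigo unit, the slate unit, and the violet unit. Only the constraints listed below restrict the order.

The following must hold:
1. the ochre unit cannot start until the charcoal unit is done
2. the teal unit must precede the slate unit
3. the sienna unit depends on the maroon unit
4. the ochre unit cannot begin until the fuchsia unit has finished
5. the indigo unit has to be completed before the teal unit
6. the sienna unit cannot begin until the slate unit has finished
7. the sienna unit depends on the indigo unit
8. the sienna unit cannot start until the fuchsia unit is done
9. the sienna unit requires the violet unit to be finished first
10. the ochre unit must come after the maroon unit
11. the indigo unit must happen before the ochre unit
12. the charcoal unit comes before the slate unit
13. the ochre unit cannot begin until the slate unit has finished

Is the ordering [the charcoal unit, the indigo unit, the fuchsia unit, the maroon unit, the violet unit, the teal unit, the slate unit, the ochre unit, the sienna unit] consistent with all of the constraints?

Yes

Checking each listed constraint against this order: for instance, the charcoal unit is in position 1 and the ochre unit in position 8, so that constraint holds — and the remaining constraints check out the same way.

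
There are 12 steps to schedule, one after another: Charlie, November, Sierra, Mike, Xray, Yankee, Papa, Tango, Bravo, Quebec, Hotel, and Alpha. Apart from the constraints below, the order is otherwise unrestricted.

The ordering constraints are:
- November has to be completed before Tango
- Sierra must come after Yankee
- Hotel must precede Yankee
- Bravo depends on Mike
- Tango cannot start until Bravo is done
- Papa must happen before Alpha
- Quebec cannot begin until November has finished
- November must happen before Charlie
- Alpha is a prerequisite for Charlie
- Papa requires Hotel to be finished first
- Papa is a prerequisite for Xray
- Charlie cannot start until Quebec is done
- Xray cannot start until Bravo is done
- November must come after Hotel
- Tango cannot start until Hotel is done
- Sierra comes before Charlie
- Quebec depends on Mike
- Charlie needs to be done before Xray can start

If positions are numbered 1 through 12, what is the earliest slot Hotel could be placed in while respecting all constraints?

1

No constraint forces any other step before Hotel, so it can be placed first.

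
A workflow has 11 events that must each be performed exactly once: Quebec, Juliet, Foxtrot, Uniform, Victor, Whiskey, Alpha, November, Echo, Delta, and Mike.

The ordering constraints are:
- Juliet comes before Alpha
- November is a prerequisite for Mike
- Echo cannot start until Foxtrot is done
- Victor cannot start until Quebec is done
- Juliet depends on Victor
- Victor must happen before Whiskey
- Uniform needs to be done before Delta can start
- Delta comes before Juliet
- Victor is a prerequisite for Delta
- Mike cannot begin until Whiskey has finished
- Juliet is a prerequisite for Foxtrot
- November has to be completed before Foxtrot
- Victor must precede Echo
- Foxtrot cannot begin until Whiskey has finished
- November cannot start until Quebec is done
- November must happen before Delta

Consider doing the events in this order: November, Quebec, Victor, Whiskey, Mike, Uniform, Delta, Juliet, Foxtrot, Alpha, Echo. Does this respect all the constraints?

Here Quebec comes after November.
Since Quebec is required before November, the ordering is invalid.

No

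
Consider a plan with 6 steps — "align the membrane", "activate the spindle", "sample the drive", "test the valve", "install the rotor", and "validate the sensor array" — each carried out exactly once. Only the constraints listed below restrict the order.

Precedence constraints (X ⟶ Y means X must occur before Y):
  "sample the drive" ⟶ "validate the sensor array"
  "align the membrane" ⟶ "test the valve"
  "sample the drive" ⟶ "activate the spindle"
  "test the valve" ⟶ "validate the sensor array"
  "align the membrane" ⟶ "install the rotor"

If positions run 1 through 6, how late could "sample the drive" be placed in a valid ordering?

Following every chain forward from "sample the drive", the steps that must come later are "activate the spindle", "validate the sensor array" — 2 of them.
With 2 mandatory successors out of 6 steps total, the latest slot for "sample the drive" is 6−2 = 4, and it's reachable by doing all non-successors before "sample the drive".

4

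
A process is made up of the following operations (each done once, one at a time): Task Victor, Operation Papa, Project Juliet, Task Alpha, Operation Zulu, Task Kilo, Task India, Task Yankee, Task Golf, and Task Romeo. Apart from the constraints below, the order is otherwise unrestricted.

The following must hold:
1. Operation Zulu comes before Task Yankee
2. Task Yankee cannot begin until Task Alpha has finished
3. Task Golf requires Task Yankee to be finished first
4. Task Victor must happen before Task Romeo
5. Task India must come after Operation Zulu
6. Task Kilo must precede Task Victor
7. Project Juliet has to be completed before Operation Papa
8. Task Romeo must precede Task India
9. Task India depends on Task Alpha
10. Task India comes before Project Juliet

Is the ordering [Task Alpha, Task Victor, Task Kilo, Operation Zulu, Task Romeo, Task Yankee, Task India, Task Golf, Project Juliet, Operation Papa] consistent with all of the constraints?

No

The sequence places Task Victor ahead of Task Kilo.
That contradicts the constraint that Task Kilo must precede Task Victor.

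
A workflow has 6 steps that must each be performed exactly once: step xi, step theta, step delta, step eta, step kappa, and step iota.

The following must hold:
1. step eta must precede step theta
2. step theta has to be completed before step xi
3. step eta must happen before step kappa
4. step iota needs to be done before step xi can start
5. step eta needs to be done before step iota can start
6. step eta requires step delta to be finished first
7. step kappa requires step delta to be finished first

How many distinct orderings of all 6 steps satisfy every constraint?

8

Step delta is the only step with nothing required before it, so every ordering starts there.
Systematically extending each partial ordering one step at a time and counting, there are 8 complete orderings.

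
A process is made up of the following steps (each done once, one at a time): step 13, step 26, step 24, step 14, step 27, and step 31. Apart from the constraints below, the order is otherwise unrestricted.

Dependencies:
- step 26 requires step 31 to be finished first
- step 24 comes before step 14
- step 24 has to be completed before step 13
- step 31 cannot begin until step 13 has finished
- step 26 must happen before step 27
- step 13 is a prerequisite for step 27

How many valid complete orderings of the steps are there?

Step 24 is the only step with nothing required before it, so every ordering starts there.
Systematically extending each partial ordering one step at a time and counting, there are 5 complete orderings.

5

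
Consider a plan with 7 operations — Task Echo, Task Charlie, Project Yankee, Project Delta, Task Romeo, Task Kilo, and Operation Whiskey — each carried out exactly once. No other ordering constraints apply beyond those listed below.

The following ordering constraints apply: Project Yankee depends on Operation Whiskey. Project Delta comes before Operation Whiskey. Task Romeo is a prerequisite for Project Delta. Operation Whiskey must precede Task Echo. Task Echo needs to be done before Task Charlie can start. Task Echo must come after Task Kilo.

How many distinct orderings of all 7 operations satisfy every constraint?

13

The operations with no prerequisites are Task Romeo, Task Kilo; any of them can be placed first.
Enumerating by repeatedly choosing an available operation (one whose prerequisites are all placed) gives 13 distinct complete orderings.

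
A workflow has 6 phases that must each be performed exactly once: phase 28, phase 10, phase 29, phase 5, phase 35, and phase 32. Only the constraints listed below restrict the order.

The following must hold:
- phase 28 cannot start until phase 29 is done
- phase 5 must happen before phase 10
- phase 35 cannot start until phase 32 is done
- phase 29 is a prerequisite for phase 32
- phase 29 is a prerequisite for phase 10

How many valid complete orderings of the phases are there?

The phases with no prerequisites are phase 29, phase 5; any of them can be placed first.
Enumerating by repeatedly choosing an available phase (one whose prerequisites are all placed) gives 42 distinct complete orderings.

42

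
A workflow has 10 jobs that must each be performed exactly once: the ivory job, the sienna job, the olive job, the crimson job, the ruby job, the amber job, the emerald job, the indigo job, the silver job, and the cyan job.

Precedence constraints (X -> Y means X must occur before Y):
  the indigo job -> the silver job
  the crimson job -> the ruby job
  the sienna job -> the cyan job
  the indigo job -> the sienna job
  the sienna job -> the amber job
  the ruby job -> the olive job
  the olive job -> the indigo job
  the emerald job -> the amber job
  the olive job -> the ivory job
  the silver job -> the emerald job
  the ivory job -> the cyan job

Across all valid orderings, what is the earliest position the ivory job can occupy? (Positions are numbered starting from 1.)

Working backwards through the constraints from the ivory job, its full set of required predecessors is the olive job, the crimson job, the ruby job — 3 of them.
So at minimum 3 jobs come before the ivory job, putting the ivory job no earlier than position 4. That position is achievable by scheduling exactly those predecessors first.

4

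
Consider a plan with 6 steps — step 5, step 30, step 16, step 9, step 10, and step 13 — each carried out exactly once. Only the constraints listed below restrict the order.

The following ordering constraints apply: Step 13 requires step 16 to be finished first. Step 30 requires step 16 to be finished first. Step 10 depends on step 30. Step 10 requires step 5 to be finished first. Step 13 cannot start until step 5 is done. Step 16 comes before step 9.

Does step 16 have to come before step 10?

Yes

Following the dependencies: step 16 → step 30 → step 10.
So step 16 must precede step 10 in any valid ordering.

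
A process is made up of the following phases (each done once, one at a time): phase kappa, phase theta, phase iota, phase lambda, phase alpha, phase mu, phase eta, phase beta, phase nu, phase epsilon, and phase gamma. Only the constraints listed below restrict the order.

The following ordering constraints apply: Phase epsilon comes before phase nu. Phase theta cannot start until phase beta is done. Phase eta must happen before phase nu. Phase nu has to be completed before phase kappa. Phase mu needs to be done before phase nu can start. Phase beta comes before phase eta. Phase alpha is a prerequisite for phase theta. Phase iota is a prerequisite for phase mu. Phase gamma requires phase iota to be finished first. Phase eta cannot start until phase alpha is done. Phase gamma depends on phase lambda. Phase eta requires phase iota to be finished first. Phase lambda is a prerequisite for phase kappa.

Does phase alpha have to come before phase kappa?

Yes

Tracing the constraints gives a chain: phase alpha → phase eta → phase nu → phase kappa.
That forces phase alpha before phase kappa in every valid schedule.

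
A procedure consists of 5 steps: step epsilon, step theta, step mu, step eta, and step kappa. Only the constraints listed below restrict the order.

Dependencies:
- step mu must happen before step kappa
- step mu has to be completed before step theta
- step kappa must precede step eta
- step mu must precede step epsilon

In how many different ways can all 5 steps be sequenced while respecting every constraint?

Only step mu has no prerequisites, so it must go first.
Systematically extending each partial ordering one step at a time and counting, there are 12 complete orderings.

12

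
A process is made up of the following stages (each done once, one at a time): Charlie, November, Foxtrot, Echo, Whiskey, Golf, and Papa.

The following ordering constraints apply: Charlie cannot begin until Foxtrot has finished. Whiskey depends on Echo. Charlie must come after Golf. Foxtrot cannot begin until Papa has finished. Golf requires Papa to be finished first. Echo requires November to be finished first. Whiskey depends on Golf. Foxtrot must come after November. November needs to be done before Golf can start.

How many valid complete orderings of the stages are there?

37

2 stages have no prerequisites (November, Papa), so any of them could come first.
Systematically extending each partial ordering one stage at a time and counting, there are 37 complete orderings.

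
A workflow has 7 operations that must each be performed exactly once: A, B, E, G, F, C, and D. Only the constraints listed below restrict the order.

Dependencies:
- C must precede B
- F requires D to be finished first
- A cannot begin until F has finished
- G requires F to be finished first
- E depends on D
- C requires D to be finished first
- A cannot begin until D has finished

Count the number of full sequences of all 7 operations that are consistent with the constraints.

120

Only D has no prerequisites, so it must go first.
Counting all ways to extend the partial order to a total order gives 120.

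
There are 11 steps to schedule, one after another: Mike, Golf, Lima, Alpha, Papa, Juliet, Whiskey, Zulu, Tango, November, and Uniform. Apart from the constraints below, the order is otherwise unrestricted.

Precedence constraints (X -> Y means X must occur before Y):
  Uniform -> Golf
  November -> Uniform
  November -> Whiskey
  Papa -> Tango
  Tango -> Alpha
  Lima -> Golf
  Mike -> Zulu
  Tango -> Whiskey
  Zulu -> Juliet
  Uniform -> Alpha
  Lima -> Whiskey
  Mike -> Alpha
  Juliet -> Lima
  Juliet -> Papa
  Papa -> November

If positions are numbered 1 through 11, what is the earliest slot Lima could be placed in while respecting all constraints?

Working backwards through the constraints from Lima, its full set of required predecessors is Mike, Juliet, Zulu — 3 of them.
So at minimum 3 steps come before Lima, putting Lima no earlier than position 4. That position is achievable by scheduling exactly those predecessors first.

4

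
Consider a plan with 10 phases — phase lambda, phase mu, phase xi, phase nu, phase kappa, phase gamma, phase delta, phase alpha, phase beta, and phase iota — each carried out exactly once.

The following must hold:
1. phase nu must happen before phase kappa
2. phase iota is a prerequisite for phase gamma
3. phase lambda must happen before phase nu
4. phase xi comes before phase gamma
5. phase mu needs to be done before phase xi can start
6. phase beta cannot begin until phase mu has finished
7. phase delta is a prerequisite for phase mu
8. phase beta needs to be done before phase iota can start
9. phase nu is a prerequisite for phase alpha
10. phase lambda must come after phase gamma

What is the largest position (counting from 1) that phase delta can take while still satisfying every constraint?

The phases that are forced after phase delta, directly or by a chain of constraints, are phase lambda, phase mu, phase xi, phase nu, phase kappa, phase gamma, phase alpha, phase beta, phase iota. That's 9 phases.
So at least 9 phases follow phase delta, putting phase delta no later than position 1. That position is achievable by scheduling everything else first.

1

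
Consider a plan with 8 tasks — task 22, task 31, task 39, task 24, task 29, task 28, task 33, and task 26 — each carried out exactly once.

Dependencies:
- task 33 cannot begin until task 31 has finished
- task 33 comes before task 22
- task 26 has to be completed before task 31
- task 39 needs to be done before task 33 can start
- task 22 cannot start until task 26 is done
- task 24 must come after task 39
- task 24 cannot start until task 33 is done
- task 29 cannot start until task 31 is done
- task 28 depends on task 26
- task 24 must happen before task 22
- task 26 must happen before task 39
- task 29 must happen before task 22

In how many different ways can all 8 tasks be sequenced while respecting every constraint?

Task 26 is the only task with nothing required before it, so every ordering starts there.
Enumerating by repeatedly choosing an available task (one whose prerequisites are all placed) gives 49 distinct complete orderings.

49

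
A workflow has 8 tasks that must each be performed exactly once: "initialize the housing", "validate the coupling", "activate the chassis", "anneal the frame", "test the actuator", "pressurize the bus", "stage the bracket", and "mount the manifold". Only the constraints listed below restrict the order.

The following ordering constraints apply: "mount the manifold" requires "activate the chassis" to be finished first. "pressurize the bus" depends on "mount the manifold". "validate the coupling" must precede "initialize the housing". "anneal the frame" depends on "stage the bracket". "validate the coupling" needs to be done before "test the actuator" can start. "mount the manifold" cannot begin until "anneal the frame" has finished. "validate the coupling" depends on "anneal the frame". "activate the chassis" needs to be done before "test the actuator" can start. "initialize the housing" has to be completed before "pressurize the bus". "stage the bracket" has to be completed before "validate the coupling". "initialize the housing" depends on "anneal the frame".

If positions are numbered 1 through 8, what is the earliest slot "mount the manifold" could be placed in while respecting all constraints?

4

Working backwards through the constraints from "mount the manifold", its full set of required predecessors is "activate the chassis", "anneal the frame", "stage the bracket" — 3 of them.
So at minimum 3 tasks come before "mount the manifold", putting "mount the manifold" no earlier than position 4. That position is achievable by scheduling exactly those predecessors first.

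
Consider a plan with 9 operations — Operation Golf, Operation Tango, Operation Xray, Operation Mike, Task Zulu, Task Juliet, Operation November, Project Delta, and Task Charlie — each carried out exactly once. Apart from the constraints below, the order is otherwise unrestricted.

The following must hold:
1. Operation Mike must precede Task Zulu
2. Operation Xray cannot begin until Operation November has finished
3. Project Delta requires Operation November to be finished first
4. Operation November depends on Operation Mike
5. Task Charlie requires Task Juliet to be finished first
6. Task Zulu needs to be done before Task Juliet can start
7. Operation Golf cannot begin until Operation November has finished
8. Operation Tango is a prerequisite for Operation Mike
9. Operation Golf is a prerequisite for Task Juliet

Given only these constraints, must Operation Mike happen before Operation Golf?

Tracing the constraints gives a chain: Operation Mike → Operation November → Operation Golf.
Hence Operation Mike necessarily comes before Operation Golf.

Yes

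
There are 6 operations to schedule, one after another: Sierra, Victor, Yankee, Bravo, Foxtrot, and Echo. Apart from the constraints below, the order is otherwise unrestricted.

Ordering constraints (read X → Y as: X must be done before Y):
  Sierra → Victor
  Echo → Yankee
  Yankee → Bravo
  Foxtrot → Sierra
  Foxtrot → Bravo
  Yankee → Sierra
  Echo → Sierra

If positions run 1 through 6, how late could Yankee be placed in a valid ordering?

3

The operations that are forced after Yankee, directly or by a chain of constraints, are Sierra, Victor, Bravo. That's 3 operations.
With 3 mandatory successors out of 6 operations total, the latest slot for Yankee is 6−3 = 3, and it's reachable by doing all non-successors before Yankee.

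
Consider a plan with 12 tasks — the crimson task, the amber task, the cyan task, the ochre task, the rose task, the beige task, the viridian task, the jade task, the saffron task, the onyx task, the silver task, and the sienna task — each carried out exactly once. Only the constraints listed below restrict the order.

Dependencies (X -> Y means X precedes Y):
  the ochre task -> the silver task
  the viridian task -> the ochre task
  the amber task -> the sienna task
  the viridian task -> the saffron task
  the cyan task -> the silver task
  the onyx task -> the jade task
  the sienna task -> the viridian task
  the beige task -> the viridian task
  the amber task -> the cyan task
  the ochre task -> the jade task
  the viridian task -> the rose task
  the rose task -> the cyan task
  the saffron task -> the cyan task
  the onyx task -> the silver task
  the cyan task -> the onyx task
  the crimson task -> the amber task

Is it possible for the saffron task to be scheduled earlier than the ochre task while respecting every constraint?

Nothing in the constraints forces the ochre task before the saffron task — there is no chain from the ochre task to the saffron task.
That means at least one valid schedule has the saffron task before the ochre task.

Yes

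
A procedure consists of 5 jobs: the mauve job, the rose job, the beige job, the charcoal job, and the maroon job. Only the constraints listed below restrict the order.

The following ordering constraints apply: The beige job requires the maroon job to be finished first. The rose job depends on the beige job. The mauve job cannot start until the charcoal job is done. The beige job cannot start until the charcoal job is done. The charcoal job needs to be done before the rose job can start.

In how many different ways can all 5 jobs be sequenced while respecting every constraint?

The jobs with no prerequisites are the charcoal job, the maroon job; any of them can be placed first.
Systematically extending each partial ordering one job at a time and counting, there are 7 complete orderings.

7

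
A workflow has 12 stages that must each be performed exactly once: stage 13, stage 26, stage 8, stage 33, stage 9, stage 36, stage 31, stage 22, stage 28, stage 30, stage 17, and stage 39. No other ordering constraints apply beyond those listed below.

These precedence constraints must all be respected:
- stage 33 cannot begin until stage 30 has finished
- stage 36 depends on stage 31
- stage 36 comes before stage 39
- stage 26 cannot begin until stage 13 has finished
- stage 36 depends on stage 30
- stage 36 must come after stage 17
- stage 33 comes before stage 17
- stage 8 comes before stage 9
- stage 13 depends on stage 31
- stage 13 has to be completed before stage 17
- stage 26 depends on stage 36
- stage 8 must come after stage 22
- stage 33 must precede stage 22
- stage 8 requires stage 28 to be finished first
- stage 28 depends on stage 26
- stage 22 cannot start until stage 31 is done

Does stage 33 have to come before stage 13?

Nothing in the constraints links stage 33 and stage 13; they are unordered relative to each other.
So stage 33 can come before stage 13 or after — it is not forced.

No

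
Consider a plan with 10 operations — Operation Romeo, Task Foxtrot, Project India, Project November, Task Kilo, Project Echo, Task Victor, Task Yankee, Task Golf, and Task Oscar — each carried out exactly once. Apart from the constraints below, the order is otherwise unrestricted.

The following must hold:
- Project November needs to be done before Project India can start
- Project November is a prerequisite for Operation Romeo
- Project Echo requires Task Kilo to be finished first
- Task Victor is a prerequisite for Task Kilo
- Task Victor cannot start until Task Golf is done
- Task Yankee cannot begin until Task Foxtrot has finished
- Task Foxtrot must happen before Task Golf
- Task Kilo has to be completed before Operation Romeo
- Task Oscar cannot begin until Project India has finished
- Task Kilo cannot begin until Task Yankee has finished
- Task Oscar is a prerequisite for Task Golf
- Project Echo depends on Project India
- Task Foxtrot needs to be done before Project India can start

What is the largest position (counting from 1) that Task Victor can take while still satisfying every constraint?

Following every chain forward from Task Victor, the operations that must come later are Operation Romeo, Task Kilo, Project Echo — 3 of them.
With 3 mandatory successors out of 10 operations total, the latest slot for Task Victor is 10−3 = 7, and it's reachable by doing all non-successors before Task Victor.

7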